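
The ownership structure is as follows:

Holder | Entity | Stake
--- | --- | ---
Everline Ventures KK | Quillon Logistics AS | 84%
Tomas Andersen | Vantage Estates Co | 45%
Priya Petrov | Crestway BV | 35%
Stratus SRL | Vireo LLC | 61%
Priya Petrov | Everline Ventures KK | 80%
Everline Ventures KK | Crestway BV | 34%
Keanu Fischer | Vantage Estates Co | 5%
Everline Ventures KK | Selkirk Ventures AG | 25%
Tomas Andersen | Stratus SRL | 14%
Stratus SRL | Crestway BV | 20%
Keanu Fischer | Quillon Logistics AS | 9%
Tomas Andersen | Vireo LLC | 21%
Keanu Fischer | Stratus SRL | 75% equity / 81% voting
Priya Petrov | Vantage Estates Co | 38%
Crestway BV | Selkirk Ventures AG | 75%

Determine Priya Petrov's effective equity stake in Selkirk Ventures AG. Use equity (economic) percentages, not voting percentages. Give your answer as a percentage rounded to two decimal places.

Priya reaches Selkirk along 3 paths.
Via Crestway: 35% × 75% = 26.25%.
Via Everline → Crestway: 80% × 34% × 75% = 20.4%.
Via Everline: 80% × 25% = 20%.
Total: 26.25% + 20.4% + 20% = 66.65%.

66.65%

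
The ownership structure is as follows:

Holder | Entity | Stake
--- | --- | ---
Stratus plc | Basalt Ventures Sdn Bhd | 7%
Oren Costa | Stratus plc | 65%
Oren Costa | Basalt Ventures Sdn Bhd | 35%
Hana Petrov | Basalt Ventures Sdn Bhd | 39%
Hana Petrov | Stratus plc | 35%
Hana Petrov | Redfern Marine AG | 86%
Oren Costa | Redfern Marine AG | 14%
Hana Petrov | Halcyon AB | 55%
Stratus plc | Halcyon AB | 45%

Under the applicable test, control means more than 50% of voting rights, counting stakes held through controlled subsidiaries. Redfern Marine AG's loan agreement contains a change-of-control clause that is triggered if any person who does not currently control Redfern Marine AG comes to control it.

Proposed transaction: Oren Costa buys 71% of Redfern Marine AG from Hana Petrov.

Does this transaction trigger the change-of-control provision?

Yes

The purchase adds only to Oren's holdings (Hana's stake shrinks), so Oren is the only person who could newly come to control Redfern.
Oren holds 65% of Stratus, so Oren controls Stratus.
In Redfern, Oren's side holds only 14%, not > 50%.
So before the transaction, Oren does not control Redfern.
After the purchase, Oren's direct stake in Redfern rises to 14% + 71% = 85%, and Hana's stake falls to 15%.
Oren holds 85% of Redfern, so Oren controls Redfern.
Oren did not control Redfern before and does after, so the clause is triggered.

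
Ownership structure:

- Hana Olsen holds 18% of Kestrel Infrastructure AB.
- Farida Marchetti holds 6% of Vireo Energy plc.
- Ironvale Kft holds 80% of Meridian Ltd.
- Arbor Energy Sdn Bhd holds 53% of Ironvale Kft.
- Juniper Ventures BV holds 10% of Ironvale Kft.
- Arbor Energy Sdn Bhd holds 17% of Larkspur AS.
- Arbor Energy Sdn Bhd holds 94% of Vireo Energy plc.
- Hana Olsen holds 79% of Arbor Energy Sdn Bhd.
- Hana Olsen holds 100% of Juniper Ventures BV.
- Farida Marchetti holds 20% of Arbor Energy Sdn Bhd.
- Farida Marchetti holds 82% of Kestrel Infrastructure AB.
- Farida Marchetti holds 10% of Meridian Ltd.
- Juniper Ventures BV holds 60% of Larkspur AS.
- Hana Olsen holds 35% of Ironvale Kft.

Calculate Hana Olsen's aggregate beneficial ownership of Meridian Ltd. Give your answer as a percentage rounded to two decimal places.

Hana reaches Meridian along 3 paths.
Via Ironvale: 35% × 80% = 28%.
Via Arbor → Ironvale: 79% × 53% × 80% = 33.496%.
Via Juniper → Ironvale: 100% × 10% × 80% = 8%.
Total: 28% + 33.496% + 8% = 69.496%.
Rounded: 69.50%.

69.50%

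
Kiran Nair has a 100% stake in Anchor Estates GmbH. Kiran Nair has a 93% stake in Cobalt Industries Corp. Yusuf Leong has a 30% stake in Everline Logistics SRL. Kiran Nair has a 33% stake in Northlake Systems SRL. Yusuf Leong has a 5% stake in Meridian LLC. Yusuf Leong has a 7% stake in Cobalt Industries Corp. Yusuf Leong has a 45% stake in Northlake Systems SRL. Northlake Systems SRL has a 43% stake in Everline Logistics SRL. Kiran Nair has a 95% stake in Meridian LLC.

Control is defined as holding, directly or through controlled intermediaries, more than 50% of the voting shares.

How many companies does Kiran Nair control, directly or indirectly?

3

Kiran holds 95% of Meridian, so Kiran controls Meridian.
Kiran holds 93% of Cobalt, so Kiran controls Cobalt.
Kiran holds 100% of Anchor, so Kiran controls Anchor.
No other company's threshold is met.
Kiran controls 3 companies.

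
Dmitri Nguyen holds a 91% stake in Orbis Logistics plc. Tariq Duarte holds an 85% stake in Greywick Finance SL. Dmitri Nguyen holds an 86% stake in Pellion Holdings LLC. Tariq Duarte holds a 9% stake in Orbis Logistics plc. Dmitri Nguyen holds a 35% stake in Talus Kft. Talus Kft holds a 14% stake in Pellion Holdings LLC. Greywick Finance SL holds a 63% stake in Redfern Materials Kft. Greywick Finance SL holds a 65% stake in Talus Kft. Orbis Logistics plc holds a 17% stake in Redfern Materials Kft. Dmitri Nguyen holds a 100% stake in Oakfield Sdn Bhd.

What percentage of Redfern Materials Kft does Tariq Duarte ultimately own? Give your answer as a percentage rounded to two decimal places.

55.08%

Tariq reaches Redfern along 2 paths.
Via Greywick: 85% × 63% = 53.55%.
Via Orbis: 9% × 17% = 1.53%.
Total: 53.55% + 1.53% = 55.08%.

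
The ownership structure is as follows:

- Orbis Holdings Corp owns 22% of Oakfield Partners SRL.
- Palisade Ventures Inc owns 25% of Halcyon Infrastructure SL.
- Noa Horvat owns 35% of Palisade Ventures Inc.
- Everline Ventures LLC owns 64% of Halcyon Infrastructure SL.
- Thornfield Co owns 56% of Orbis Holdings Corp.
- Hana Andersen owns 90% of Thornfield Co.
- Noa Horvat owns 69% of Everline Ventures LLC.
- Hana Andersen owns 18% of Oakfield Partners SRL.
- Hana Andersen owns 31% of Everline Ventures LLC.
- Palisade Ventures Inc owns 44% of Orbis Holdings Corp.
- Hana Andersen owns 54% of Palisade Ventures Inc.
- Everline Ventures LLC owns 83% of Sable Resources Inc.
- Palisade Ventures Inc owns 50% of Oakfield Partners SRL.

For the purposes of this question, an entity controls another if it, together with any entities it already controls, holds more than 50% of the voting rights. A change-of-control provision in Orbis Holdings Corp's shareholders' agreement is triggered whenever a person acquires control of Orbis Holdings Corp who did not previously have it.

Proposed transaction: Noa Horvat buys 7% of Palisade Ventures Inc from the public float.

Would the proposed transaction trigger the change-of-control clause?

The purchase changes only Noa's holdings, so Noa is the only person who could newly come to control Orbis.
Noa holds 69% of Everline, so Noa controls Everline.
Everline holds 64% of Halcyon, so Noa controls Halcyon.
Everline holds 83% of Sable, so Noa controls Sable.
Neither Noa nor any entity Noa controls holds any voting interest in Orbis.
So before the transaction, Noa does not control Orbis.
After the purchase, Noa's direct stake in Palisade rises to 35% + 7% = 42%.
Noa's side now holds 42% of Palisade, not > 50%, so Noa still does not control Palisade.
After the transaction, neither Noa nor any entity Noa controls holds a voting interest in Orbis, so Noa still does not control it.
No new person acquires control, so the clause is not triggered.

No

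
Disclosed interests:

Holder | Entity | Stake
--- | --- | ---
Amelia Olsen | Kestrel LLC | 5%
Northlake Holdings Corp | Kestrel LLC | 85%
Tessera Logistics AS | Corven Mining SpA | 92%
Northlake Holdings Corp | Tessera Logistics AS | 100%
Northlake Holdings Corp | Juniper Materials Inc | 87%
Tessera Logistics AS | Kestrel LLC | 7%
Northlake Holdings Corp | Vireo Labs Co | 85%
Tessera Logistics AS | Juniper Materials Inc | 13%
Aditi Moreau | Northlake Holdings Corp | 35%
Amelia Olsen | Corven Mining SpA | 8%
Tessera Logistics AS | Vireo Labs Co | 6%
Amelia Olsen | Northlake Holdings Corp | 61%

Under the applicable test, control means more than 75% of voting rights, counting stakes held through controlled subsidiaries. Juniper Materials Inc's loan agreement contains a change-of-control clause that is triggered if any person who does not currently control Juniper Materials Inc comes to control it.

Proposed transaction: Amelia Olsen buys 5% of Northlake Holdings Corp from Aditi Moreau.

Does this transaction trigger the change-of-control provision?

No

The purchase adds only to Amelia's holdings (Aditi's stake shrinks), so Amelia is the only person who could newly come to control Juniper.
Amelia's largest direct stake is 61% in Northlake, which does not meet the threshold, so Amelia controls no company.
Neither Amelia nor any entity Amelia controls holds any voting interest in Juniper.
So before the transaction, Amelia does not control Juniper.
After the purchase, Amelia's direct stake in Northlake rises to 61% + 5% = 66%, and Aditi's stake falls to 30%.
Amelia's side now holds 66% of Northlake, not > 75%, so Amelia still does not control Northlake.
After the transaction, neither Amelia nor any entity Amelia controls holds a voting interest in Juniper, so Amelia still does not control it.
No new person acquires control, so the clause is not triggered.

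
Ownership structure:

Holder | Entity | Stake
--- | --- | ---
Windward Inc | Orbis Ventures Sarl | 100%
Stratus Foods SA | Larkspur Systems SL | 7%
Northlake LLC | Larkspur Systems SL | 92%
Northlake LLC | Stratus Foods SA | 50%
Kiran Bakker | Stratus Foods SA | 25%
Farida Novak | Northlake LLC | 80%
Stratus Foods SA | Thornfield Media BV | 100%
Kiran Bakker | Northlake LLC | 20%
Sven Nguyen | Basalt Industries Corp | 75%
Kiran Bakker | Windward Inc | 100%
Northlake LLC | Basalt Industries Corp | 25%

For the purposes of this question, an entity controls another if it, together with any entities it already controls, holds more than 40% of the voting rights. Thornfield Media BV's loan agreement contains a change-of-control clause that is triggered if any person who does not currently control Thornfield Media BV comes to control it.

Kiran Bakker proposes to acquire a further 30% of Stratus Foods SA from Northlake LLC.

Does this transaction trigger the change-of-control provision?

The purchase adds only to Kiran's holdings (Northlake's stake shrinks), so Kiran is the only person who could newly come to control Thornfield.
Kiran holds 100% of Windward, so Kiran controls Windward.
Windward holds 100% of Orbis, so Kiran controls Orbis.
Neither Kiran nor any entity Kiran controls holds any voting interest in Thornfield.
So before the transaction, Kiran does not control Thornfield.
After the purchase, Kiran's direct stake in Stratus rises to 25% + 30% = 55%, and Northlake's stake falls to 20%.
Kiran holds 55% of Stratus, so Kiran controls Stratus.
Stratus holds 100% of Thornfield, so Kiran controls Thornfield.
Kiran did not control Thornfield before and does after, so the clause is triggered.

Yes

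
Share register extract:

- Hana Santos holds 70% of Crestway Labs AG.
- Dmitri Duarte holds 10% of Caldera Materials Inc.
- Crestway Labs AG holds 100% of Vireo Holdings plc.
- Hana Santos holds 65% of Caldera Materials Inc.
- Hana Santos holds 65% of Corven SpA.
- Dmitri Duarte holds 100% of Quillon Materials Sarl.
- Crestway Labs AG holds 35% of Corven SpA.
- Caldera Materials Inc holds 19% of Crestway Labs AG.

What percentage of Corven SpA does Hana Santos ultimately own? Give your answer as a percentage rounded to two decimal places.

Hana reaches Corven along 3 paths.
Direct stake: 65% = 65%.
Via Caldera → Crestway: 65% × 19% × 35% = 4.3225%.
Via Crestway: 70% × 35% = 24.5%.
Total: 65% + 4.3225% + 24.5% = 93.8225%.
Rounded: 93.82%.

93.82%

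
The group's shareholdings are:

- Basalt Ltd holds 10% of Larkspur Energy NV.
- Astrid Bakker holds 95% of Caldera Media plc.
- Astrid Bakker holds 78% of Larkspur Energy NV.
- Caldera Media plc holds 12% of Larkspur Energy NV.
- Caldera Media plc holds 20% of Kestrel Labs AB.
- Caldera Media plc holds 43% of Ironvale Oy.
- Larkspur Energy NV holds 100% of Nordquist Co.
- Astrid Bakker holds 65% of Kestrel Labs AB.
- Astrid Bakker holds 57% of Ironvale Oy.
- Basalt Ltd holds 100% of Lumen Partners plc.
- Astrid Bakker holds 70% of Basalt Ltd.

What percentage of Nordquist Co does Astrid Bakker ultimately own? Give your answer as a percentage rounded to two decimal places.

Astrid reaches Nordquist along 3 paths.
Via Larkspur: 78% × 100% = 78%.
Via Basalt → Larkspur: 70% × 10% × 100% = 7%.
Via Caldera → Larkspur: 95% × 12% × 100% = 11.4%.
Total: 78% + 7% + 11.4% = 96.4%.
Rounded: 96.40%.

96.40%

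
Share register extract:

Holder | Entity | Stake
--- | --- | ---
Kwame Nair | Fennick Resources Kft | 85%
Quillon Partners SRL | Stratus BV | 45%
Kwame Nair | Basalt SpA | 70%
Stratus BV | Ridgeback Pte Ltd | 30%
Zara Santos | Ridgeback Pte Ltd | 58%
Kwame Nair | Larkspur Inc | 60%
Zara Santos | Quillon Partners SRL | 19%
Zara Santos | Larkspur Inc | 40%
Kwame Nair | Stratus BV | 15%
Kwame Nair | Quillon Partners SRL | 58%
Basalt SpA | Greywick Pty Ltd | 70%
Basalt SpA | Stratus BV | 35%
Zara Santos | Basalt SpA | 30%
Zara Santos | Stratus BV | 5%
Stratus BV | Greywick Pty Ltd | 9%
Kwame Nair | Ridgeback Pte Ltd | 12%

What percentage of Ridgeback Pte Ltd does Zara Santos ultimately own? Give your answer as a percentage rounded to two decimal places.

65.22%

Zara reaches Ridgeback along 4 paths.
Direct stake: 58% = 58%.
Via Quillon → Stratus: 19% × 45% × 30% = 2.565%.
Via Basalt → Stratus: 30% × 35% × 30% = 3.15%.
Via Stratus: 5% × 30% = 1.5%.
Total: 58% + 2.565% + 3.15% + 1.5% = 65.215%.
Rounded: 65.22%.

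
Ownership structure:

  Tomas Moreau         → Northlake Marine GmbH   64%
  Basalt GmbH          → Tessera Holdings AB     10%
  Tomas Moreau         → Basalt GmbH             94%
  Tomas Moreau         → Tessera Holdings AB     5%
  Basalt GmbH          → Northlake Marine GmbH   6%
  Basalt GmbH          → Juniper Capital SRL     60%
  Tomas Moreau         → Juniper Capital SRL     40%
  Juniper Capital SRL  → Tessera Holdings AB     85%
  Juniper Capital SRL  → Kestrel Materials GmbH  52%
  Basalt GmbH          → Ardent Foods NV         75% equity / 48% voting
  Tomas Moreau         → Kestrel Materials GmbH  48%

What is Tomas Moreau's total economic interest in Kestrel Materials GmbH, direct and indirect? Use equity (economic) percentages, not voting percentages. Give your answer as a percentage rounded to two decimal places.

Tomas reaches Kestrel along 3 paths.
Direct stake: 48% = 48%.
Via Basalt → Juniper: 94% × 60% × 52% = 29.328%.
Via Juniper: 40% × 52% = 20.8%.
Total: 48% + 29.328% + 20.8% = 98.128%.
Rounded: 98.13%.

98.13%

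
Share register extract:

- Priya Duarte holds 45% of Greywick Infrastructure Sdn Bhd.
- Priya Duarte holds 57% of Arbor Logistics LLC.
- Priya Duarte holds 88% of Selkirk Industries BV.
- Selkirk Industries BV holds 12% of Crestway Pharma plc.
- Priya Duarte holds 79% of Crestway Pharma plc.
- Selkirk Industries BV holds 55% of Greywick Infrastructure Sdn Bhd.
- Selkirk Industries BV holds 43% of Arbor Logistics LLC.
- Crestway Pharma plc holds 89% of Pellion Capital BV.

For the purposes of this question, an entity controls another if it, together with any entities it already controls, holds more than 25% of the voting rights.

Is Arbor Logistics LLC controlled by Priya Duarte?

Priya holds 88% of Selkirk, so Priya controls Selkirk.
Priya and Selkirk together hold 57% + 43% = 100% of Arbor, so Priya controls Arbor.

Yes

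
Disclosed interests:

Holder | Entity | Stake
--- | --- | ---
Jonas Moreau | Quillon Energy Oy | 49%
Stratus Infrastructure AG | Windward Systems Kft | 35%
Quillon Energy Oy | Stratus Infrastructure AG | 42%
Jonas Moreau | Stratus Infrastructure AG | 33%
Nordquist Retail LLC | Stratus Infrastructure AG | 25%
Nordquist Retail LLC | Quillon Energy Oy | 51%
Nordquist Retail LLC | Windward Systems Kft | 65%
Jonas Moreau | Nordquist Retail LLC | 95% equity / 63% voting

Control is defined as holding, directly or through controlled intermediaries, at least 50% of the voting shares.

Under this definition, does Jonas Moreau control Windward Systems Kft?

Jonas holds 63% of Nordquist, so Jonas controls Nordquist.
Jonas and Nordquist together hold 49% + 51% = 100% of Quillon, so Jonas controls Quillon.
Quillon and Jonas and Nordquist together hold 42% + 33% + 25% = 100% of Stratus, so Jonas controls Stratus.
Nordquist and Stratus together hold 65% + 35% = 100% of Windward, so Jonas controls Windward.

Yes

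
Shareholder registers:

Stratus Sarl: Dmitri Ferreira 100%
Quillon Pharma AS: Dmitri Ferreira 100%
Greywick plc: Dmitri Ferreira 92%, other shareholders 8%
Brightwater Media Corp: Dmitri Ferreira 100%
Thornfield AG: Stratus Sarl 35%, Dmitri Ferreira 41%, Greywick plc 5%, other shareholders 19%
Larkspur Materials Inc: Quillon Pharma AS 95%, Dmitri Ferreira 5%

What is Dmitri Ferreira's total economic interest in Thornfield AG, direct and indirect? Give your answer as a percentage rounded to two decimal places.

Dmitri reaches Thornfield along 3 paths.
Via Stratus: 100% × 35% = 35%.
Direct stake: 41% = 41%.
Via Greywick: 92% × 5% = 4.6%.
Total: 35% + 41% + 4.6% = 80.6%.
Rounded: 80.60%.

80.60%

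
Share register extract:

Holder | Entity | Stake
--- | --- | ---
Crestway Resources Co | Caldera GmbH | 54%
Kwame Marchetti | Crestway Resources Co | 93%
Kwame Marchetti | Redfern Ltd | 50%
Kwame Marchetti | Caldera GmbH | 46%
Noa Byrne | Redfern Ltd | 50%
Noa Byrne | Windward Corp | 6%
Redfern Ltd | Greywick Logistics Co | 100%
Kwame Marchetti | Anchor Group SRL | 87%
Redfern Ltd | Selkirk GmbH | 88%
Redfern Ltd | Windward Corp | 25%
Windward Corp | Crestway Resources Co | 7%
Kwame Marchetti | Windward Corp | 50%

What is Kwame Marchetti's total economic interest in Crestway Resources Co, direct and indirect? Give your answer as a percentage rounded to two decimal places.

97.38%

Kwame reaches Crestway along 3 paths.
Direct stake: 93% = 93%.
Via Windward: 50% × 7% = 3.5%.
Via Redfern → Windward: 50% × 25% × 7% = 0.875%.
Total: 93% + 3.5% + 0.875% = 97.375%.
Rounded: 97.38%.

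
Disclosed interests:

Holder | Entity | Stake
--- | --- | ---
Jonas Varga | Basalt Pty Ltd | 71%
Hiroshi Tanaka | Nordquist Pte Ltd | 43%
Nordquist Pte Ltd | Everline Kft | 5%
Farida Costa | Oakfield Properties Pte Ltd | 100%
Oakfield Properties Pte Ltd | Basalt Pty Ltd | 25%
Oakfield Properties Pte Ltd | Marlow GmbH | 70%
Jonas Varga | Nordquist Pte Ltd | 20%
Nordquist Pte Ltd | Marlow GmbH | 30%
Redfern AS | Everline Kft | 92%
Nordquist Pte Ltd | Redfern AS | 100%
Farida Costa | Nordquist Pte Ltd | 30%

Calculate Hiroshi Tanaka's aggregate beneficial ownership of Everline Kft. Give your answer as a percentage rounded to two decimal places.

Hiroshi reaches Everline along 2 paths.
Via Nordquist: 43% × 5% = 2.15%.
Via Nordquist → Redfern: 43% × 100% × 92% = 39.56%.
Total: 2.15% + 39.56% = 41.71%.

41.71%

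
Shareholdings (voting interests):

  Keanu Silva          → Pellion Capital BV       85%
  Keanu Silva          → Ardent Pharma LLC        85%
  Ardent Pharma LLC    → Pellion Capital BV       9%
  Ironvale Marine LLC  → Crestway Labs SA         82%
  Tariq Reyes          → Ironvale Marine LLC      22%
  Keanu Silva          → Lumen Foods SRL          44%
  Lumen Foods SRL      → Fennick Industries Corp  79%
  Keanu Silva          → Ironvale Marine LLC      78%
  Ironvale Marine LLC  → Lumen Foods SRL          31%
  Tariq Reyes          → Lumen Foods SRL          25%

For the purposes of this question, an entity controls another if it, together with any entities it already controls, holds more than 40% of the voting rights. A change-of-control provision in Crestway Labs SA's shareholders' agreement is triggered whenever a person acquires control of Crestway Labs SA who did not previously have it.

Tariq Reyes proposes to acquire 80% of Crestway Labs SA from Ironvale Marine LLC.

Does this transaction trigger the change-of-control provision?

Yes

The purchase adds only to Tariq's holdings (Ironvale's stake shrinks), so Tariq is the only person who could newly come to control Crestway.
Tariq's largest direct stake is 25% in Lumen, which does not meet the threshold, so Tariq controls no company.
Neither Tariq nor any entity Tariq controls holds any voting interest in Crestway.
So before the transaction, Tariq does not control Crestway.
After the purchase, Tariq holds 80% of Crestway directly, and Ironvale's stake falls to 2%.
Tariq holds 80% of Crestway, so Tariq controls Crestway.
Tariq did not control Crestway before and does after, so the clause is triggered.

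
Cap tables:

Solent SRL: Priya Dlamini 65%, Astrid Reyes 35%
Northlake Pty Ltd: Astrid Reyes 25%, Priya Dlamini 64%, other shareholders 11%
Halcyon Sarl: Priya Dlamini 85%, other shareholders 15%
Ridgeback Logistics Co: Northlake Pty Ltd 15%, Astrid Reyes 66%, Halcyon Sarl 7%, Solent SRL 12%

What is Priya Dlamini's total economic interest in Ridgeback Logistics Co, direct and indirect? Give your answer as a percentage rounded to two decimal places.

Priya reaches Ridgeback along 3 paths.
Via Northlake: 64% × 15% = 9.6%.
Via Halcyon: 85% × 7% = 5.95%.
Via Solent: 65% × 12% = 7.8%.
Total: 9.6% + 5.95% + 7.8% = 23.35%.

23.35%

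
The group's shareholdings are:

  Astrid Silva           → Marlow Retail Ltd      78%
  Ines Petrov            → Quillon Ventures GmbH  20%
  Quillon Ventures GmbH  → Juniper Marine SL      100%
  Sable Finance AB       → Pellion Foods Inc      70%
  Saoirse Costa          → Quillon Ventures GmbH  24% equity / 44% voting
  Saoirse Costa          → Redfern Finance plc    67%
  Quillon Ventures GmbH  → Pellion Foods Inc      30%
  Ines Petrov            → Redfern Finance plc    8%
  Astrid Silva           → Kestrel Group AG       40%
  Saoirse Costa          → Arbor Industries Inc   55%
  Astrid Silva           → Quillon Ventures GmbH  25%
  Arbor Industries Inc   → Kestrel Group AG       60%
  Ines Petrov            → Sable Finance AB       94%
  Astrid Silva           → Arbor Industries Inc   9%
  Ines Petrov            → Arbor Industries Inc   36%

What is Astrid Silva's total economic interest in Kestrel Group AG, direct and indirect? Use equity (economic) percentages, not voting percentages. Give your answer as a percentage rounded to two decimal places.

45.40%

Astrid reaches Kestrel along 2 paths.
Via Arbor: 9% × 60% = 5.4%.
Direct stake: 40% = 40%.
Total: 5.4% + 40% = 45.4%.
Rounded: 45.40%.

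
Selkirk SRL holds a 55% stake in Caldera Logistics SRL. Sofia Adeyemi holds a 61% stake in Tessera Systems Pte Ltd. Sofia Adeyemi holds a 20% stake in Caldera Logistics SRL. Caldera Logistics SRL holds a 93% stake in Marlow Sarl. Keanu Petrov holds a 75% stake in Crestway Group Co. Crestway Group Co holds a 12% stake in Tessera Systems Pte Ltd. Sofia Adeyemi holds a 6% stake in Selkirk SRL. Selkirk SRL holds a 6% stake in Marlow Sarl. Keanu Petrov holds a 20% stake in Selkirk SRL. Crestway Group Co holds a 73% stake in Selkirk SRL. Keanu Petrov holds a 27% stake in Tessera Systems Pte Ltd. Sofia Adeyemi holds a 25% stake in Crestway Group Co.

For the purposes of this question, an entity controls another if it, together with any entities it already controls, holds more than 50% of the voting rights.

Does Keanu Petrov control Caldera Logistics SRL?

Yes

Keanu holds 75% of Crestway, so Keanu controls Crestway.
Keanu and Crestway together hold 20% + 73% = 93% of Selkirk, so Keanu controls Selkirk.
Selkirk holds 55% of Caldera, so Keanu controls Caldera.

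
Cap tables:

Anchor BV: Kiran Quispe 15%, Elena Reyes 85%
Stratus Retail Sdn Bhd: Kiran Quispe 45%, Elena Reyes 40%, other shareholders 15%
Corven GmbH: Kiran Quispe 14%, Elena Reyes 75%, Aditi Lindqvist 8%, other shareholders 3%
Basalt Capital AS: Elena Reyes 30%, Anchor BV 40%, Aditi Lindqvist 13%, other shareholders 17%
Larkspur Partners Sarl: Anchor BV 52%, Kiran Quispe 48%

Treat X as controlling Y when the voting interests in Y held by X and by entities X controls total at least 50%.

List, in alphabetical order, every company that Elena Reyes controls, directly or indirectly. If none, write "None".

Anchor BV, Basalt Capital AS, Corven GmbH, Larkspur Partners Sarl

Elena holds 85% of Anchor, so Elena controls Anchor.
Elena holds 75% of Corven, so Elena controls Corven.
Elena and Anchor together hold 30% + 40% = 70% of Basalt, so Elena controls Basalt.
Anchor holds 52% of Larkspur, so Elena controls Larkspur.
No other company's threshold is met.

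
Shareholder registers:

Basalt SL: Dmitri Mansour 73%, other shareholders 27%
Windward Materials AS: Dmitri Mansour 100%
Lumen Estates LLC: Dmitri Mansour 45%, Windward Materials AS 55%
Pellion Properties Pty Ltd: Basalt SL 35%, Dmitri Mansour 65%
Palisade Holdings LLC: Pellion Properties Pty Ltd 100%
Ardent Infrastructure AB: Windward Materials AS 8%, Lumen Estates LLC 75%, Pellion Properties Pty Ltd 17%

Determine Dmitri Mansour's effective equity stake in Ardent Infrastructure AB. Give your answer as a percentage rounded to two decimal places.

98.39%

Dmitri reaches Ardent along 5 paths.
Via Windward: 100% × 8% = 8%.
Via Lumen: 45% × 75% = 33.75%.
Via Windward → Lumen: 100% × 55% × 75% = 41.25%.
Via Basalt → Pellion: 73% × 35% × 17% = 4.3435%.
Via Pellion: 65% × 17% = 11.05%.
Total: 8% + 33.75% + 41.25% + 4.3435% + 11.05% = 98.3935%.
Rounded: 98.39%.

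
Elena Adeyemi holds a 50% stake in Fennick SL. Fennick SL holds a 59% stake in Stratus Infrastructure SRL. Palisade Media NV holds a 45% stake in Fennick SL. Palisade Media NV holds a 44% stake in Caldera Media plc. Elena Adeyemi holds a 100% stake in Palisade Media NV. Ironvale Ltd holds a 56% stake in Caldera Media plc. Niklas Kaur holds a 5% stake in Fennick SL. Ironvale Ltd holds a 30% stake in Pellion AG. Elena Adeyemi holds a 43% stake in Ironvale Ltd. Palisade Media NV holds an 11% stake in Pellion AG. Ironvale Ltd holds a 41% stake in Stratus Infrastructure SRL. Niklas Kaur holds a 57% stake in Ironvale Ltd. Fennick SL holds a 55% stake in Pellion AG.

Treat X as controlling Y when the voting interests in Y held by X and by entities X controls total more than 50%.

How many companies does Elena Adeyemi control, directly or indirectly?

4

Elena holds 100% of Palisade, so Elena controls Palisade.
Elena and Palisade together hold 50% + 45% = 95% of Fennick, so Elena controls Fennick.
Fennick holds 59% of Stratus, so Elena controls Stratus.
Fennick and Palisade together hold 55% + 11% = 66% of Pellion, so Elena controls Pellion.
No other company's threshold is met.
Elena controls 4 companies.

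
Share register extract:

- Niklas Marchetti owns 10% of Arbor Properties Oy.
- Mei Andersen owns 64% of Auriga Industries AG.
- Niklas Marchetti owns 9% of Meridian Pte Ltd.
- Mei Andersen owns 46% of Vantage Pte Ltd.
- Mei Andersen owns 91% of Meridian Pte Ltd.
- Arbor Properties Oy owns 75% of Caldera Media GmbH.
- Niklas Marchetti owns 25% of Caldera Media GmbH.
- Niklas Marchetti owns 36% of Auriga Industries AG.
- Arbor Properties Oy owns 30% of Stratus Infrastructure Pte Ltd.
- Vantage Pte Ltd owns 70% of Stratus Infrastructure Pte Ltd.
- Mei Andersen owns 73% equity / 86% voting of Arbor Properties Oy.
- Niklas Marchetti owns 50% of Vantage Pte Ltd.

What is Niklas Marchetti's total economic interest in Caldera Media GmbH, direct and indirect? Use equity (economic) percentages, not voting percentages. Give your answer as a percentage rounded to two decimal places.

Niklas reaches Caldera along 2 paths.
Via Arbor: 10% × 75% = 7.5%.
Direct stake: 25% = 25%.
Total: 7.5% + 25% = 32.5%.
Rounded: 32.50%.

32.50%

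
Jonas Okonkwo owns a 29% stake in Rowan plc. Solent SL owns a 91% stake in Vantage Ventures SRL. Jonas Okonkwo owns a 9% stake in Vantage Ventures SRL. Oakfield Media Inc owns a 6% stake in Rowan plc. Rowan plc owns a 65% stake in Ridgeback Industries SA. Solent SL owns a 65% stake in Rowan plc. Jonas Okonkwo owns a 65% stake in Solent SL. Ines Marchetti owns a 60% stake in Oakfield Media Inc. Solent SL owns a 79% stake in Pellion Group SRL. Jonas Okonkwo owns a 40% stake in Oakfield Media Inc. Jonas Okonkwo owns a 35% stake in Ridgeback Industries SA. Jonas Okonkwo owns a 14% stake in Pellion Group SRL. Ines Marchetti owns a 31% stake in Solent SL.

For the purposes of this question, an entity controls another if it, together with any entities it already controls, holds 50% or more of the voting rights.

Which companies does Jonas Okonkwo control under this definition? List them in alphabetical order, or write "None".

Pellion Group SRL, Ridgeback Industries SA, Rowan plc, Solent SL, Vantage Ventures SRL

Jonas holds 65% of Solent, so Jonas controls Solent.
Solent and Jonas together hold 91% + 9% = 100% of Vantage, so Jonas controls Vantage.
Jonas and Solent together hold 14% + 79% = 93% of Pellion, so Jonas controls Pellion.
Solent and Jonas together hold 65% + 29% = 94% of Rowan, so Jonas controls Rowan.
Jonas and Rowan together hold 35% + 65% = 100% of Ridgeback, so Jonas controls Ridgeback.
No other company's threshold is met.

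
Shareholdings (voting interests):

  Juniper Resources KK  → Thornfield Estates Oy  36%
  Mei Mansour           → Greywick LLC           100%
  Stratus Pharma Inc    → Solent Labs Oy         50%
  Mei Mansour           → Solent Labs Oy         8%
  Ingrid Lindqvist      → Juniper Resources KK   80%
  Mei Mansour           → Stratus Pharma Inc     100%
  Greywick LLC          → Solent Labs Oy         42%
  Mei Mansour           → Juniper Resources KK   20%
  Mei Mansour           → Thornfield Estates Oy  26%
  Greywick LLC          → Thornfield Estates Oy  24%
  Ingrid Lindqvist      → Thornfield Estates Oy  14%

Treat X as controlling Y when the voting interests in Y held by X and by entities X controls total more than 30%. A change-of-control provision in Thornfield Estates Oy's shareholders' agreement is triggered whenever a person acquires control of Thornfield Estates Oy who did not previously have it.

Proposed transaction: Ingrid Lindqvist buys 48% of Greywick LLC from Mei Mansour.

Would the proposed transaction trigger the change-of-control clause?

No

The purchase adds only to Ingrid's holdings (Mei's stake shrinks), so Ingrid is the only person who could newly come to control Thornfield.
Ingrid holds 80% of Juniper, so Ingrid controls Juniper.
Juniper and Ingrid together hold 36% + 14% = 50% of Thornfield, so Ingrid controls Thornfield.
So Ingrid already controls Thornfield before the transaction.
After the purchase, Ingrid holds 48% of Greywick directly, and Mei's stake falls to 52%.
Ingrid controlled Thornfield already, so this is not a new person acquiring control; every other person's position is unchanged or reduced.
No new person acquires control, so the clause is not triggered.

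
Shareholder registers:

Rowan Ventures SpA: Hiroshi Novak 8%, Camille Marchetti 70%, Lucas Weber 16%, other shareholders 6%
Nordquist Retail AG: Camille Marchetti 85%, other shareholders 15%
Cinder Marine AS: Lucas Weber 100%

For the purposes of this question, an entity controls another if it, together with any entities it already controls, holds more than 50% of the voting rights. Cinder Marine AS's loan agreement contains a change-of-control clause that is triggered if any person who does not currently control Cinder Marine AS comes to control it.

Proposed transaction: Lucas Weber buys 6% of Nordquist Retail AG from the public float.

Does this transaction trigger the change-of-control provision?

The purchase changes only Lucas's holdings, so Lucas is the only person who could newly come to control Cinder.
Lucas holds 100% of Cinder, so Lucas controls Cinder.
So Lucas already controls Cinder before the transaction.
After the purchase, Lucas holds 6% of Nordquist directly.
Lucas controlled Cinder already, so this is not a new person acquiring control; every other person's position is unchanged or reduced.
No new person acquires control, so the clause is not triggered.

No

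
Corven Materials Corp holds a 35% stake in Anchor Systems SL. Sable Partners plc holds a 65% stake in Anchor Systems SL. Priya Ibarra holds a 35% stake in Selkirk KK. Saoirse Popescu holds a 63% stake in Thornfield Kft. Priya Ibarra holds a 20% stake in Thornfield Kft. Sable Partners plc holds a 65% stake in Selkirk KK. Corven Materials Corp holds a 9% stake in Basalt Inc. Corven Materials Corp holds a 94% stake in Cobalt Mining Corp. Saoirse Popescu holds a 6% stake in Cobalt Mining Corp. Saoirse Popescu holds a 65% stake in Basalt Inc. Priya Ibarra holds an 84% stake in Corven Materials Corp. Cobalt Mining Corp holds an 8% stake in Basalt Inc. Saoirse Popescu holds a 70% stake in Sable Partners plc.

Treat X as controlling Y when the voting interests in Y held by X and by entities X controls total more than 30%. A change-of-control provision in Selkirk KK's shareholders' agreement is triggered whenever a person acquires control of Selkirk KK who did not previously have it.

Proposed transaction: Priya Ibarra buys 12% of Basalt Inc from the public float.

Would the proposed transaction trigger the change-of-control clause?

No

The purchase changes only Priya's holdings, so Priya is the only person who could newly come to control Selkirk.
Priya holds 35% of Selkirk, so Priya controls Selkirk.
So Priya already controls Selkirk before the transaction.
After the purchase, Priya holds 12% of Basalt directly.
Priya controlled Selkirk already, so this is not a new person acquiring control; every other person's position is unchanged or reduced.
No new person acquires control, so the clause is not triggered.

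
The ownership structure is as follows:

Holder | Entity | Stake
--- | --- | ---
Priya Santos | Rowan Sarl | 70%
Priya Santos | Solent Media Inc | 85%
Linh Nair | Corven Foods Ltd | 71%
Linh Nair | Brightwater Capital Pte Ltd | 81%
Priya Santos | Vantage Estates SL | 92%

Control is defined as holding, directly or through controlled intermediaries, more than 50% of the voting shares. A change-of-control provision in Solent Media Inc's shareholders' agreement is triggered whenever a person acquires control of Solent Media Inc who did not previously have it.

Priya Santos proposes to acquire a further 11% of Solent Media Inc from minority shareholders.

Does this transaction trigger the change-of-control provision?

The purchase changes only Priya's holdings, so Priya is the only person who could newly come to control Solent.
Priya holds 85% of Solent, so Priya controls Solent.
So Priya already controls Solent before the transaction.
After the purchase, Priya's direct stake in Solent rises to 85% + 11% = 96%.
Priya controlled Solent already, so this is not a new person acquiring control; every other person's position is unchanged or reduced.
No new person acquires control, so the clause is not triggered.

No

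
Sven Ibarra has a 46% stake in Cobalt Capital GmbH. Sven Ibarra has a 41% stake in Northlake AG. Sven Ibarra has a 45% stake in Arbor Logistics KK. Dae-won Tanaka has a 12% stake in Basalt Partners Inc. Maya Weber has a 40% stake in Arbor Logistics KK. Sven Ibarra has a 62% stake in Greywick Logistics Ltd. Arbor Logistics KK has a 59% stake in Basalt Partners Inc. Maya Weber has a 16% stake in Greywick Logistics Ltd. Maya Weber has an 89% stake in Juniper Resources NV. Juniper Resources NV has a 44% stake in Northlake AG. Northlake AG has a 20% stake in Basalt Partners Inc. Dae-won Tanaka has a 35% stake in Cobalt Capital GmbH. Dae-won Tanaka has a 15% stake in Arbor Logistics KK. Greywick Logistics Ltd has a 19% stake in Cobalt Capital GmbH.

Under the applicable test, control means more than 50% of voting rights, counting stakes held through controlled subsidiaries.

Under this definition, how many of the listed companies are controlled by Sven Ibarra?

Sven holds 62% of Greywick, so Sven controls Greywick.
Greywick and Sven together hold 19% + 46% = 65% of Cobalt, so Sven controls Cobalt.
No other company's threshold is met.
Sven controls 2 companies.

2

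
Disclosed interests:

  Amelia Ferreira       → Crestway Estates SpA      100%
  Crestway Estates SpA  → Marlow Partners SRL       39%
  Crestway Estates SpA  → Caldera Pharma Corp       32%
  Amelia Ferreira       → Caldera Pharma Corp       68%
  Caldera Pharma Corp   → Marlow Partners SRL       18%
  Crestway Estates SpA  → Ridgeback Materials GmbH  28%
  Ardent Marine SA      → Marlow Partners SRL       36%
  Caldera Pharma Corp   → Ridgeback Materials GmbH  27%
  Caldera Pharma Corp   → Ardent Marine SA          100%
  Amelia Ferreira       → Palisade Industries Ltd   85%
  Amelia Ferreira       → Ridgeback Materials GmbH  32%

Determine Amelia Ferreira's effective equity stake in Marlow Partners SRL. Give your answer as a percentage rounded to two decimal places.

93.00%

Amelia reaches Marlow along 5 paths.
Via Crestway: 100% × 39% = 39%.
Via Crestway → Caldera → Ardent: 100% × 32% × 100% × 36% = 11.52%.
Via Caldera → Ardent: 68% × 100% × 36% = 24.48%.
Via Crestway → Caldera: 100% × 32% × 18% = 5.76%.
Via Caldera: 68% × 18% = 12.24%.
Total: 39% + 11.52% + 24.48% + 5.76% + 12.24% = 93%.
Rounded: 93.00%.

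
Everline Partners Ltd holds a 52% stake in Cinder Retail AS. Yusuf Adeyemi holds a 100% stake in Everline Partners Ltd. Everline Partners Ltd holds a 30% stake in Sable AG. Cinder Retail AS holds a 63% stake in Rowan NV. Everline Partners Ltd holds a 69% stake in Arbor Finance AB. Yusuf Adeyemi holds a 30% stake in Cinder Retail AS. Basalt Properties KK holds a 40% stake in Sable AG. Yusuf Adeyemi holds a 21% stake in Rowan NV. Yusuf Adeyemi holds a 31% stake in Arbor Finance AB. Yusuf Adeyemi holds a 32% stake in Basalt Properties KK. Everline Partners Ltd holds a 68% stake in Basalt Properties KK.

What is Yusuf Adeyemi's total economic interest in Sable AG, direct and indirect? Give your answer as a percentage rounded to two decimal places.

70.00%

Yusuf reaches Sable along 3 paths.
Via Basalt: 32% × 40% = 12.8%.
Via Everline → Basalt: 100% × 68% × 40% = 27.2%.
Via Everline: 100% × 30% = 30%.
Total: 12.8% + 27.2% + 30% = 70%.
Rounded: 70.00%.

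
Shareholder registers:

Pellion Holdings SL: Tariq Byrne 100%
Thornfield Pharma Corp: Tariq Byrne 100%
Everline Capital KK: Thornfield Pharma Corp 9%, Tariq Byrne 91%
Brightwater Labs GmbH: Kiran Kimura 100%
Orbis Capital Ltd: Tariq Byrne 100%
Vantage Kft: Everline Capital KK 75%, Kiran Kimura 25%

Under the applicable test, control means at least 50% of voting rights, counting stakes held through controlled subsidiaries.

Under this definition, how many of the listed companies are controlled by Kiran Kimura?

1

Kiran holds 100% of Brightwater, so Kiran controls Brightwater.
No other company's threshold is met.
Kiran controls 1 company.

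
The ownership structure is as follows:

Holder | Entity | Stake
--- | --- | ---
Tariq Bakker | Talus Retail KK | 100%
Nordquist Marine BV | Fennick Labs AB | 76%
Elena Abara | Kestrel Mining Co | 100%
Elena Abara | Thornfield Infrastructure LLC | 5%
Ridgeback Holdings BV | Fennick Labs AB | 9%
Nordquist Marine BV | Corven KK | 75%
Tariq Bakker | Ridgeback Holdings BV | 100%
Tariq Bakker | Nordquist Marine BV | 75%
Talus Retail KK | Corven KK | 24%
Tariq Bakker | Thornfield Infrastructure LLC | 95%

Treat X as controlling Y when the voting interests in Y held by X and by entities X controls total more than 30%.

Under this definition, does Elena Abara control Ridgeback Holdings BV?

No

Elena holds 100% of Kestrel, so Elena controls Kestrel.
Neither Elena nor any entity Elena controls holds any voting interest in Ridgeback.
So Elena does not control Ridgeback.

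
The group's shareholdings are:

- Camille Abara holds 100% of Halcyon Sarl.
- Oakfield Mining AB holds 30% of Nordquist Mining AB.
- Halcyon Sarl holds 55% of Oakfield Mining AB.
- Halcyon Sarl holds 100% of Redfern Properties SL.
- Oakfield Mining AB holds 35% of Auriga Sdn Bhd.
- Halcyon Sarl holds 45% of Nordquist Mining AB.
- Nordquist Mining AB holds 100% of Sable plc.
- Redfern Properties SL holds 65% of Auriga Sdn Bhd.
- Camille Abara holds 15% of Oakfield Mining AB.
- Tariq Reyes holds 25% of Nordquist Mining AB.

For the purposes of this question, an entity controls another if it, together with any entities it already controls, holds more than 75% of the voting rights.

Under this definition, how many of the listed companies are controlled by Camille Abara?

2

Camille holds 100% of Halcyon, so Camille controls Halcyon.
Halcyon holds 100% of Redfern, so Camille controls Redfern.
No other company's threshold is met.
Camille controls 2 companies.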